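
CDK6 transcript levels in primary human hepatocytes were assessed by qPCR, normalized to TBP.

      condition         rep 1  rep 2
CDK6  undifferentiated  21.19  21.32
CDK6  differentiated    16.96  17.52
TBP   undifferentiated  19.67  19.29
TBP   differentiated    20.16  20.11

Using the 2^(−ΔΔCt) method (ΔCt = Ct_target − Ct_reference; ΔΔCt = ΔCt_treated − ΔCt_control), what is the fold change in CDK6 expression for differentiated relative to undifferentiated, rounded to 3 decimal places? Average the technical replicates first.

25.457

Mean Ct: CDK6 undifferentiated 21.255; CDK6 differentiated 17.240; TBP undifferentiated 19.480; TBP differentiated 20.135
ΔCt(undifferentiated) = 21.255 − 19.480 = 1.775
ΔCt(differentiated) = 17.240 − 20.135 = -2.895
ΔΔCt = -2.895 − 1.775 = -4.670
Fold change = 2^(−(-4.670)) = 2^4.670 = 25.4572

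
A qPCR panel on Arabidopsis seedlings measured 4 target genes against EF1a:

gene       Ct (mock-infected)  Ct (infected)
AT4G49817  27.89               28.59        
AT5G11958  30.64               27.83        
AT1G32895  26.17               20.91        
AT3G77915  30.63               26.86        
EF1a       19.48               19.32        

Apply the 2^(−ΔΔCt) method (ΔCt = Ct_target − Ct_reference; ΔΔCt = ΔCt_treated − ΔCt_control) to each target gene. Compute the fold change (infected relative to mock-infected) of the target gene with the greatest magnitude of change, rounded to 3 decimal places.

AT4G49817: ΔΔCt = (28.59−19.32) − (27.89−19.48) = 9.27 − 8.41 = 0.86; fold change = 2^-0.86 = 0.551
AT5G11958: ΔΔCt = (27.83−19.32) − (30.64−19.48) = 8.51 − 11.16 = -2.65; fold change = 2^2.65 = 6.277
AT1G32895: ΔΔCt = (20.91−19.32) − (26.17−19.48) = 1.59 − 6.69 = -5.10; fold change = 2^5.10 = 34.297
AT3G77915: ΔΔCt = (26.86−19.32) − (30.63−19.48) = 7.54 − 11.15 = -3.61; fold change = 2^3.61 = 12.210
AT1G32895 has the largest |ΔΔCt| = 5.10.

34.297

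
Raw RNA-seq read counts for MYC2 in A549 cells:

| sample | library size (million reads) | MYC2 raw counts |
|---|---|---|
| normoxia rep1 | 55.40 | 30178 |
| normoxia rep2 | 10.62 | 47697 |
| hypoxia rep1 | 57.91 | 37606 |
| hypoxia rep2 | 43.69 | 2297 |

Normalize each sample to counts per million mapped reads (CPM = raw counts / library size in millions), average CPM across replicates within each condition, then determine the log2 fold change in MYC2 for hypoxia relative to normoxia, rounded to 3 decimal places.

-2.843

CPM(normoxia rep1) = 30178 / 55.40 = 544.7292
CPM(normoxia rep2) = 47697 / 10.62 = 4491.2429
CPM(hypoxia rep1) = 37606 / 57.91 = 649.3870
CPM(hypoxia rep2) = 2297 / 43.69 = 52.5750
mean CPM(normoxia) = 2517.9861; mean CPM(hypoxia) = 350.9810
Fold change = 350.9810 / 2517.9861 = 0.13939
log2(0.13939) = -2.8428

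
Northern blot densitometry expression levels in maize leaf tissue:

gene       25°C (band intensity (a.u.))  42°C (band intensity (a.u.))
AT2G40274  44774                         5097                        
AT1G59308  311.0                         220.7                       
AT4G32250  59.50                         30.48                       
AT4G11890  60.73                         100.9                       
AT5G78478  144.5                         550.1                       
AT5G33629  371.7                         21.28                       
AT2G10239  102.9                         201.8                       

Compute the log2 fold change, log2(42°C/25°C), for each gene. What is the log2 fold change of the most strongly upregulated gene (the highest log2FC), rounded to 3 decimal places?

1.929

log2(5097/44774) = -3.135  (AT2G40274)
log2(220.7/311.0) = -0.495  (AT1G59308)
log2(30.48/59.50) = -0.965  (AT4G32250)
log2(100.9/60.73) = 0.732  (AT4G11890)
log2(550.1/144.5) = 1.929  (AT5G78478)
log2(21.28/371.7) = -4.127  (AT5G33629)
log2(201.8/102.9) = 0.972  (AT2G10239)
AT5G78478 is most strongly upregulated.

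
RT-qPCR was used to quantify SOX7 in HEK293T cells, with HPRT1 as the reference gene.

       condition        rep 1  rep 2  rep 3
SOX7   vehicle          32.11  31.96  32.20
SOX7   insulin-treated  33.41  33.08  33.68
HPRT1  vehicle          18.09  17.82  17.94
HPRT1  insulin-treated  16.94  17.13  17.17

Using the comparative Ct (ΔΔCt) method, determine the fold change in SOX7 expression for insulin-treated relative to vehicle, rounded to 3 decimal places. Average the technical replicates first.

Mean Ct: SOX7 vehicle 32.090; SOX7 insulin-treated 33.390; HPRT1 vehicle 17.950; HPRT1 insulin-treated 17.080
ΔCt(vehicle) = 32.090 − 17.950 = 14.140
ΔCt(insulin-treated) = 33.390 − 17.080 = 16.310
ΔΔCt = 16.310 − 14.140 = 2.170
Fold change = 2^(−2.170) = 0.2222

0.222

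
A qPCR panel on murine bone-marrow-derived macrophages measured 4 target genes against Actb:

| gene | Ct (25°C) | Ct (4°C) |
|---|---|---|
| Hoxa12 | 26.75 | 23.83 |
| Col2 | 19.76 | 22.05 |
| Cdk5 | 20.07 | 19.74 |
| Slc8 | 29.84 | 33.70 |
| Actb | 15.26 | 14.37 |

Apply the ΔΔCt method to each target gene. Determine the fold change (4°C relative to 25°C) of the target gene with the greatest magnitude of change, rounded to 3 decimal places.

0.037

Hoxa12: ΔΔCt = (23.83−14.37) − (26.75−15.26) = 9.46 − 11.49 = -2.03; fold change = 2^2.03 = 4.084
Col2: ΔΔCt = (22.05−14.37) − (19.76−15.26) = 7.68 − 4.50 = 3.18; fold change = 2^-3.18 = 0.110
Cdk5: ΔΔCt = (19.74−14.37) − (20.07−15.26) = 5.37 − 4.81 = 0.56; fold change = 2^-0.56 = 0.678
Slc8: ΔΔCt = (33.70−14.37) − (29.84−15.26) = 19.33 − 14.58 = 4.75; fold change = 2^-4.75 = 0.037
Slc8 has the largest |ΔΔCt| = 4.75.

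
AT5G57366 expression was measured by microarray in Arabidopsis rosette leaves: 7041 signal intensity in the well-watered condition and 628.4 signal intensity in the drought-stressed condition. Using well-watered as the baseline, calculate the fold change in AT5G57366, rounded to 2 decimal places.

Fold change = 628.4 / 7041 = 0.089
AT5G57366 is downregulated.

0.09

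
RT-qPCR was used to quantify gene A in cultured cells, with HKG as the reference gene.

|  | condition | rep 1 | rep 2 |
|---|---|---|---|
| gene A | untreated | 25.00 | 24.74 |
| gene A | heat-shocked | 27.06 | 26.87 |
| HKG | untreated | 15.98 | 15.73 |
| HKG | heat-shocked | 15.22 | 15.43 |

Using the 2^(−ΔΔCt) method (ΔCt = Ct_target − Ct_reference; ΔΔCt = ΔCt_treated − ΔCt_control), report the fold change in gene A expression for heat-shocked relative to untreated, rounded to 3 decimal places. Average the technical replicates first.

Mean Ct: gene A untreated 24.870; gene A heat-shocked 26.965; HKG untreated 15.855; HKG heat-shocked 15.325
ΔCt(untreated) = 24.870 − 15.855 = 9.015
ΔCt(heat-shocked) = 26.965 − 15.325 = 11.640
ΔΔCt = 11.640 − 9.015 = 2.625
Fold change = 2^(−2.625) = 0.1621

0.162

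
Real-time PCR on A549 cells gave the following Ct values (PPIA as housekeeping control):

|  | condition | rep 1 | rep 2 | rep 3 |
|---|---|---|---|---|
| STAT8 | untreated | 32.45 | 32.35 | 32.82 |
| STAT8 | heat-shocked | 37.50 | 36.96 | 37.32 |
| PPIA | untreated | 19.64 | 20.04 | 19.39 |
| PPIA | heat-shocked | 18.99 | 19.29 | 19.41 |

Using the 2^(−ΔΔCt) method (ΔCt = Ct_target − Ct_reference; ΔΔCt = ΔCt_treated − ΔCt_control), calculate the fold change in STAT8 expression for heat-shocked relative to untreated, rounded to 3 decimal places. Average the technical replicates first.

Mean Ct: STAT8 untreated 32.540; STAT8 heat-shocked 37.260; PPIA untreated 19.690; PPIA heat-shocked 19.230
ΔCt(untreated) = 32.540 − 19.690 = 12.850
ΔCt(heat-shocked) = 37.260 − 19.230 = 18.030
ΔΔCt = 18.030 − 12.850 = 5.180
Fold change = 2^(−5.180) = 0.0276

0.028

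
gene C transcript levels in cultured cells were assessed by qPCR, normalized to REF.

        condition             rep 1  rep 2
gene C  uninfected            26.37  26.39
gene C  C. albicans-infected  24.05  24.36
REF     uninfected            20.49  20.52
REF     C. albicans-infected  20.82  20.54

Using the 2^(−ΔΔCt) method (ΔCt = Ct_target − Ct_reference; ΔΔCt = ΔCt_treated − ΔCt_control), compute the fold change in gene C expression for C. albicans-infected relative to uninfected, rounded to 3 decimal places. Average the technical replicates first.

5.098

Mean Ct: gene C uninfected 26.380; gene C C. albicans-infected 24.205; REF uninfected 20.505; REF C. albicans-infected 20.680
ΔCt(uninfected) = 26.380 − 20.505 = 5.875
ΔCt(C. albicans-infected) = 24.205 − 20.680 = 3.525
ΔΔCt = 3.525 − 5.875 = -2.350
Fold change = 2^(−(-2.350)) = 2^2.350 = 5.0982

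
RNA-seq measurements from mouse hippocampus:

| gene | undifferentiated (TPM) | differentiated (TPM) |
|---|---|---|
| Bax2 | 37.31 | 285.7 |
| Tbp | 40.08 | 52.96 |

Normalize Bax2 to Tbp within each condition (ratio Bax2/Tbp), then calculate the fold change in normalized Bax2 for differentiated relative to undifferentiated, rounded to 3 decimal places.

Bax2/Tbp (undifferentiated) = 37.31 / 40.08 = 0.93089
Bax2/Tbp (differentiated) = 285.7 / 52.96 = 5.3946
Fold change = 5.3946 / 0.93089 = 5.7952

5.795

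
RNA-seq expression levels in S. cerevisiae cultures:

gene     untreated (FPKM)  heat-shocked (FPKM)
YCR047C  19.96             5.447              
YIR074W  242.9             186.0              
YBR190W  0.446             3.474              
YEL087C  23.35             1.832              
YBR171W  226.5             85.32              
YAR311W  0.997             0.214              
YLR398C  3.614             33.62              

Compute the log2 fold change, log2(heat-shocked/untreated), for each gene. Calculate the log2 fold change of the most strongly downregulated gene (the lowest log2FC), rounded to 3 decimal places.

log2(5.447/19.96) = -1.874  (YCR047C)
log2(186.0/242.9) = -0.385  (YIR074W)
log2(3.474/0.446) = 2.961  (YBR190W)
log2(1.832/23.35) = -3.672  (YEL087C)
log2(85.32/226.5) = -1.409  (YBR171W)
log2(0.214/0.997) = -2.220  (YAR311W)
log2(33.62/3.614) = 3.218  (YLR398C)
YEL087C is most strongly downregulated.

-3.672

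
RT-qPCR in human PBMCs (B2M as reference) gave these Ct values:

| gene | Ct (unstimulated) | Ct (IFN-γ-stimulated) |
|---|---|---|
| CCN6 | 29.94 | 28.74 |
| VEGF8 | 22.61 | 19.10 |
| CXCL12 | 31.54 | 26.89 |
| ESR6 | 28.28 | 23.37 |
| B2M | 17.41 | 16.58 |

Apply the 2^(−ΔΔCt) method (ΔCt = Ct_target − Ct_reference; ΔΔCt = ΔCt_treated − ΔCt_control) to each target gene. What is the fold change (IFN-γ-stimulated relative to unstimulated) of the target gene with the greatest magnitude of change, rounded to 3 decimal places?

16.912

CCN6: ΔΔCt = (28.74−16.58) − (29.94−17.41) = 12.16 − 12.53 = -0.37; fold change = 2^0.37 = 1.292
VEGF8: ΔΔCt = (19.10−16.58) − (22.61−17.41) = 2.52 − 5.20 = -2.68; fold change = 2^2.68 = 6.409
CXCL12: ΔΔCt = (26.89−16.58) − (31.54−17.41) = 10.31 − 14.13 = -3.82; fold change = 2^3.82 = 14.123
ESR6: ΔΔCt = (23.37−16.58) − (28.28−17.41) = 6.79 − 10.87 = -4.08; fold change = 2^4.08 = 16.912
ESR6 has the largest |ΔΔCt| = 4.08.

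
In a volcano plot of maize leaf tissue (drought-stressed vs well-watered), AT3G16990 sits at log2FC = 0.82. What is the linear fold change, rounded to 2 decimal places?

Fold change = 2^(0.82) = 1.765

1.77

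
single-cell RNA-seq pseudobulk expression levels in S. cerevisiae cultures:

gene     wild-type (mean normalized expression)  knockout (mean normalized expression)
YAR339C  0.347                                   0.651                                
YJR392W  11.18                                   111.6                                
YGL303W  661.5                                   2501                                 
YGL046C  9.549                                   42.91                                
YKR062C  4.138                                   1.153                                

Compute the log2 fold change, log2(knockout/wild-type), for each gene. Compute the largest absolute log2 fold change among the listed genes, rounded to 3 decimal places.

log2(0.651/0.347) = 0.908  (YAR339C)
log2(111.6/11.18) = 3.319  (YJR392W)
log2(2501/661.5) = 1.919  (YGL303W)
log2(42.91/9.549) = 2.168  (YGL046C)
log2(1.153/4.138) = -1.844  (YKR062C)
The largest magnitude belongs to YJR392W.

3.319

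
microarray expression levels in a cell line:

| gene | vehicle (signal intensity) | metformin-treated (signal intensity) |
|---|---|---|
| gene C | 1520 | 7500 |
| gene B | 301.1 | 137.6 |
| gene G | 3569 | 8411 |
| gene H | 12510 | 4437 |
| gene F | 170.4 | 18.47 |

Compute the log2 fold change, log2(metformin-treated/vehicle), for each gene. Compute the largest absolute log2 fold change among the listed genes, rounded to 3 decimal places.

log2(7500/1520) = 2.303  (gene C)
log2(137.6/301.1) = -1.130  (gene B)
log2(8411/3569) = 1.237  (gene G)
log2(4437/12510) = -1.495  (gene H)
log2(18.47/170.4) = -3.206  (gene F)
The largest magnitude belongs to gene F.

3.206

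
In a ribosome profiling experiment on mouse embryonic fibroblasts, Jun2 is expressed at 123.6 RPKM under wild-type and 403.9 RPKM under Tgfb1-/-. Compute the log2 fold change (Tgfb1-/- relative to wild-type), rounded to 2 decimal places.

1.71

Fold change = 403.9 / 123.6 = 3.2678
log2(3.2678) = 1.708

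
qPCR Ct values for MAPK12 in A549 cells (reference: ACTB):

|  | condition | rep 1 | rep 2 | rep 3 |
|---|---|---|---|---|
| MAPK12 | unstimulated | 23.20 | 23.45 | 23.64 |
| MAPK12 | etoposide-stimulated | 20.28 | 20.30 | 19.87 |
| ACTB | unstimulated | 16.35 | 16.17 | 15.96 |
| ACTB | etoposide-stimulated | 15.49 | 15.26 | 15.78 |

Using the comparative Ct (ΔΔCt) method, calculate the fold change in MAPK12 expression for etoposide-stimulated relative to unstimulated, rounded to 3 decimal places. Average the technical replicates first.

Mean Ct: MAPK12 unstimulated 23.430; MAPK12 etoposide-stimulated 20.150; ACTB unstimulated 16.160; ACTB etoposide-stimulated 15.510
ΔCt(unstimulated) = 23.430 − 16.160 = 7.270
ΔCt(etoposide-stimulated) = 20.150 − 15.510 = 4.640
ΔΔCt = 4.640 − 7.270 = -2.630
Fold change = 2^(−(-2.630)) = 2^2.630 = 6.1903

6.190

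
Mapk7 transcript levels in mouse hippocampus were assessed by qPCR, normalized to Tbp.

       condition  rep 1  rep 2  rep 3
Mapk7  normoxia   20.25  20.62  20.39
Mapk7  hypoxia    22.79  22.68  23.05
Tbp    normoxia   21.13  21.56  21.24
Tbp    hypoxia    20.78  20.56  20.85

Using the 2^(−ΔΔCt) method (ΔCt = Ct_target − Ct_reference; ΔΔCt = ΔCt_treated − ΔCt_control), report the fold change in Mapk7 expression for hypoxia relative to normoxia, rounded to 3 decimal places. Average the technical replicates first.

Mean Ct: Mapk7 normoxia 20.420; Mapk7 hypoxia 22.840; Tbp normoxia 21.310; Tbp hypoxia 20.730
ΔCt(normoxia) = 20.420 − 21.310 = -0.890
ΔCt(hypoxia) = 22.840 − 20.730 = 2.110
ΔΔCt = 2.110 − (-0.890) = 3.000
Fold change = 2^(−3.000) = 0.1250

0.125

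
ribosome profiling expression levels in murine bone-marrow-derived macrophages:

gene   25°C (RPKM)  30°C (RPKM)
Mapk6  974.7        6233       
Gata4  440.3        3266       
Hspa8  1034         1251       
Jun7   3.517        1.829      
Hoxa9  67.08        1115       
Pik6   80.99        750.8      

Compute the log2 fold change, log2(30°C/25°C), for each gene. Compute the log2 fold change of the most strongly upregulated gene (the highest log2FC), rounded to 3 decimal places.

4.055

log2(6233/974.7) = 2.677  (Mapk6)
log2(3266/440.3) = 2.891  (Gata4)
log2(1251/1034) = 0.275  (Hspa8)
log2(1.829/3.517) = -0.943  (Jun7)
log2(1115/67.08) = 4.055  (Hoxa9)
log2(750.8/80.99) = 3.213  (Pik6)
Hoxa9 is most strongly upregulated.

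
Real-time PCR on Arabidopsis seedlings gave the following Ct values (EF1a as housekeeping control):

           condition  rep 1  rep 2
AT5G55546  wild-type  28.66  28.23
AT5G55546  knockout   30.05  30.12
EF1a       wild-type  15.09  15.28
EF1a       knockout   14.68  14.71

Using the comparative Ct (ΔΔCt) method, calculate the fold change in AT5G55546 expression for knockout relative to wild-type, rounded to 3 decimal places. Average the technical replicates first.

Mean Ct: AT5G55546 wild-type 28.445; AT5G55546 knockout 30.085; EF1a wild-type 15.185; EF1a knockout 14.695
ΔCt(wild-type) = 28.445 − 15.185 = 13.260
ΔCt(knockout) = 30.085 − 14.695 = 15.390
ΔΔCt = 15.390 − 13.260 = 2.130
Fold change = 2^(−2.130) = 0.2285

0.228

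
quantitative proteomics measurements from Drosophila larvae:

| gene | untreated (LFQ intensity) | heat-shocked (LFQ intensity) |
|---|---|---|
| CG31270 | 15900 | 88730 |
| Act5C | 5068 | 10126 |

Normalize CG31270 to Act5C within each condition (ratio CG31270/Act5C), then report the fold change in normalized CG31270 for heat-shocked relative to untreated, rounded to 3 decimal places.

2.793

CG31270/Act5C (untreated) = 15900 / 5068 = 3.1373
CG31270/Act5C (heat-shocked) = 88730 / 10126 = 8.7626
Fold change = 8.7626 / 3.1373 = 2.7930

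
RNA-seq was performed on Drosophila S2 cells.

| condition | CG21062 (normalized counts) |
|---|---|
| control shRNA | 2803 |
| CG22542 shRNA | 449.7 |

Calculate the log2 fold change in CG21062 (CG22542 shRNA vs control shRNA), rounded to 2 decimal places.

-2.64

Fold change = 449.7 / 2803 = 0.1604
log2(0.1604) = -2.640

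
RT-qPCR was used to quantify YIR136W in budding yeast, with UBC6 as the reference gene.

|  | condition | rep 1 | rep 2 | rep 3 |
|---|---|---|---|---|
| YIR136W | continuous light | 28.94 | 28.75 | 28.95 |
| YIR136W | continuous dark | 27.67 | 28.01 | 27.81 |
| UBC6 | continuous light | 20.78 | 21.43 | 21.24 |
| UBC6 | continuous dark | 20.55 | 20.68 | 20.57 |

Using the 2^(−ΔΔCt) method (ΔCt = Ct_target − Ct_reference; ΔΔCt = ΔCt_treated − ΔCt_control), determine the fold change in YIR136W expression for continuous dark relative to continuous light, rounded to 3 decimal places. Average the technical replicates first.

1.414

Mean Ct: YIR136W continuous light 28.880; YIR136W continuous dark 27.830; UBC6 continuous light 21.150; UBC6 continuous dark 20.600
ΔCt(continuous light) = 28.880 − 21.150 = 7.730
ΔCt(continuous dark) = 27.830 − 20.600 = 7.230
ΔΔCt = 7.230 − 7.730 = -0.500
Fold change = 2^(−(-0.500)) = 2^0.500 = 1.4142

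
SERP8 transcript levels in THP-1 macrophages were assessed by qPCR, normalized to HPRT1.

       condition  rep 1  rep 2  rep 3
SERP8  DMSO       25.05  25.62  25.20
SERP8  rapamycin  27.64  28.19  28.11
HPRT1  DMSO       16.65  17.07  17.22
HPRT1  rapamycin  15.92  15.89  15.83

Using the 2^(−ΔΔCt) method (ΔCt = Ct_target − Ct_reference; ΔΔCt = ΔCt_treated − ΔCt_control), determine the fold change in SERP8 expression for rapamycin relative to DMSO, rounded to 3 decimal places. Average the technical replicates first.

0.072

Mean Ct: SERP8 DMSO 25.290; SERP8 rapamycin 27.980; HPRT1 DMSO 16.980; HPRT1 rapamycin 15.880
ΔCt(DMSO) = 25.290 − 16.980 = 8.310
ΔCt(rapamycin) = 27.980 − 15.880 = 12.100
ΔΔCt = 12.100 − 8.310 = 3.790
Fold change = 2^(−3.790) = 0.0723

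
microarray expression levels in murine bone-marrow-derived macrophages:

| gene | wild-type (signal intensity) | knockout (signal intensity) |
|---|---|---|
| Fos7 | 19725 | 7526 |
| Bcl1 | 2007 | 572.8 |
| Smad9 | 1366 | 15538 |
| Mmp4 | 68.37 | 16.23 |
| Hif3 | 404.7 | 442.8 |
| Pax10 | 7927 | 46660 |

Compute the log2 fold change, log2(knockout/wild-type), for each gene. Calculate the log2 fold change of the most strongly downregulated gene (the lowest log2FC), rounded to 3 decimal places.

-2.075

log2(7526/19725) = -1.390  (Fos7)
log2(572.8/2007) = -1.809  (Bcl1)
log2(15538/1366) = 3.508  (Smad9)
log2(16.23/68.37) = -2.075  (Mmp4)
log2(442.8/404.7) = 0.130  (Hif3)
log2(46660/7927) = 2.557  (Pax10)
Mmp4 is most strongly downregulated.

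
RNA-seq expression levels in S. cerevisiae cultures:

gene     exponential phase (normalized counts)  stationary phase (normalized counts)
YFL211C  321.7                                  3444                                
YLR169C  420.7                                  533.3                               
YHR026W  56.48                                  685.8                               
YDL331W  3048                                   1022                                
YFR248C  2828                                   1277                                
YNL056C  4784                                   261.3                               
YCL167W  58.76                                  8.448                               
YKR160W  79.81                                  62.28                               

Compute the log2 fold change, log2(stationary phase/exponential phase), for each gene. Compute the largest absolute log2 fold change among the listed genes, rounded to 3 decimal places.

4.194

log2(3444/321.7) = 3.420  (YFL211C)
log2(533.3/420.7) = 0.342  (YLR169C)
log2(685.8/56.48) = 3.602  (YHR026W)
log2(1022/3048) = -1.576  (YDL331W)
log2(1277/2828) = -1.147  (YFR248C)
log2(261.3/4784) = -4.194  (YNL056C)
log2(8.448/58.76) = -2.798  (YCL167W)
log2(62.28/79.81) = -0.358  (YKR160W)
The largest magnitude belongs to YNL056C.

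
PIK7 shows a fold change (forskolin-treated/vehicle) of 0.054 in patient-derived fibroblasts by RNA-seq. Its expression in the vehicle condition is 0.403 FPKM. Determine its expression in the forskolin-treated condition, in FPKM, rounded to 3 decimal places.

0.022

forskolin-treated expression = 0.403 × 0.054 = 0.022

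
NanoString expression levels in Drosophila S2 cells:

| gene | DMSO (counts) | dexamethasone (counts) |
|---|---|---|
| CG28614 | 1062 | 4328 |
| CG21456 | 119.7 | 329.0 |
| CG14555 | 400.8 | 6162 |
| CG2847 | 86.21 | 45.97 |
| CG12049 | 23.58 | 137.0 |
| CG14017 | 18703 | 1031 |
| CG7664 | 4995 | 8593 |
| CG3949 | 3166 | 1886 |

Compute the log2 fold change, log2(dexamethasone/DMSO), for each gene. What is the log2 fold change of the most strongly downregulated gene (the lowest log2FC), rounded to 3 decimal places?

-4.181

log2(4328/1062) = 2.027  (CG28614)
log2(329.0/119.7) = 1.459  (CG21456)
log2(6162/400.8) = 3.942  (CG14555)
log2(45.97/86.21) = -0.907  (CG2847)
log2(137.0/23.58) = 2.539  (CG12049)
log2(1031/18703) = -4.181  (CG14017)
log2(8593/4995) = 0.783  (CG7664)
log2(1886/3166) = -0.747  (CG3949)
CG14017 is most strongly downregulated.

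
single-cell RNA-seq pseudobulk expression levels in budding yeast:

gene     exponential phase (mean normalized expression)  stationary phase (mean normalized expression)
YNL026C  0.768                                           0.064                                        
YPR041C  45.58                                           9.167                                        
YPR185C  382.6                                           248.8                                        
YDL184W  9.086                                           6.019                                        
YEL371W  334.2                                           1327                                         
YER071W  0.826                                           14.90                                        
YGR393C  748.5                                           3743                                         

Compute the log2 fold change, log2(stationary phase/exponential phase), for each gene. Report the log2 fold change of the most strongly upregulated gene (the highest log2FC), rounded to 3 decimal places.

log2(0.064/0.768) = -3.585  (YNL026C)
log2(9.167/45.58) = -2.314  (YPR041C)
log2(248.8/382.6) = -0.621  (YPR185C)
log2(6.019/9.086) = -0.594  (YDL184W)
log2(1327/334.2) = 1.989  (YEL371W)
log2(14.90/0.826) = 4.173  (YER071W)
log2(3743/748.5) = 2.322  (YGR393C)
YER071W is most strongly upregulated.

4.173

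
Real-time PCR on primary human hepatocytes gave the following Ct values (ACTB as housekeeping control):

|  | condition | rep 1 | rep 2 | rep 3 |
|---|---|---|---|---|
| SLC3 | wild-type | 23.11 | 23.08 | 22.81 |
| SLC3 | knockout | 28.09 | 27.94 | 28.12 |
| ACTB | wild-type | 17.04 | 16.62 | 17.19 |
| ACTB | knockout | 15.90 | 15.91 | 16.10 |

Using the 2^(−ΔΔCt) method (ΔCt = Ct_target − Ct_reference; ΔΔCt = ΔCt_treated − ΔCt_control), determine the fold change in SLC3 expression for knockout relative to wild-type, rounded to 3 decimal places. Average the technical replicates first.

0.015

Mean Ct: SLC3 wild-type 23.000; SLC3 knockout 28.050; ACTB wild-type 16.950; ACTB knockout 15.970
ΔCt(wild-type) = 23.000 − 16.950 = 6.050
ΔCt(knockout) = 28.050 − 15.970 = 12.080
ΔΔCt = 12.080 − 6.050 = 6.030
Fold change = 2^(−6.030) = 0.0153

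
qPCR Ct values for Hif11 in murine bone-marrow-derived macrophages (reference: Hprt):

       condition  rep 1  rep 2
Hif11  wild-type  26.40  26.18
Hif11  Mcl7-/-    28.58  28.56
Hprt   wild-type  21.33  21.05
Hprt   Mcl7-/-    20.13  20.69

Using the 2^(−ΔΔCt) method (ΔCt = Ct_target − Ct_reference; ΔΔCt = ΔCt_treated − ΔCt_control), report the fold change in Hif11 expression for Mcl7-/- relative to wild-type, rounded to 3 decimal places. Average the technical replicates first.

Mean Ct: Hif11 wild-type 26.290; Hif11 Mcl7-/- 28.570; Hprt wild-type 21.190; Hprt Mcl7-/- 20.410
ΔCt(wild-type) = 26.290 − 21.190 = 5.100
ΔCt(Mcl7-/-) = 28.570 − 20.410 = 8.160
ΔΔCt = 8.160 − 5.100 = 3.060
Fold change = 2^(−3.060) = 0.1199

0.120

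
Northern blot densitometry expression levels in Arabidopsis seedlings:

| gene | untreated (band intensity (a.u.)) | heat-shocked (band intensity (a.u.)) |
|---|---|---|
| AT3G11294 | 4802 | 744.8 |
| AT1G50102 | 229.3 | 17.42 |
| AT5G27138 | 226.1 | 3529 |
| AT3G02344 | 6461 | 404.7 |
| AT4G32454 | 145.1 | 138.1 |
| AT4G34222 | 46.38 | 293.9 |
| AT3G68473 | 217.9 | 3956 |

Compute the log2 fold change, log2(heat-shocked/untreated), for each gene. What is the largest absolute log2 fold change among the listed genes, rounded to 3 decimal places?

log2(744.8/4802) = -2.689  (AT3G11294)
log2(17.42/229.3) = -3.718  (AT1G50102)
log2(3529/226.1) = 3.964  (AT5G27138)
log2(404.7/6461) = -3.997  (AT3G02344)
log2(138.1/145.1) = -0.071  (AT4G32454)
log2(293.9/46.38) = 2.664  (AT4G34222)
log2(3956/217.9) = 4.182  (AT3G68473)
The largest magnitude belongs to AT3G68473.

4.182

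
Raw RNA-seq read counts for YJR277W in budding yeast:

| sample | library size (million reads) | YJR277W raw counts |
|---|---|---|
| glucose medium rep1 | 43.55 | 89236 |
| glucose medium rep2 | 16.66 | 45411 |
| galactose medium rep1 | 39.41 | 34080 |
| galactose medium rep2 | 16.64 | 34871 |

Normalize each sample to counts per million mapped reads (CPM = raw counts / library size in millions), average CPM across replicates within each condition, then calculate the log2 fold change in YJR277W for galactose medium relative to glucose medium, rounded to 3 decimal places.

CPM(glucose medium rep1) = 89236 / 43.55 = 2049.0471
CPM(glucose medium rep2) = 45411 / 16.66 = 2725.7503
CPM(galactose medium rep1) = 34080 / 39.41 = 864.7551
CPM(galactose medium rep2) = 34871 / 16.64 = 2095.6130
mean CPM(glucose medium) = 2387.3987; mean CPM(galactose medium) = 1480.1841
Fold change = 1480.1841 / 2387.3987 = 0.62000
log2(0.62000) = -0.6897

-0.690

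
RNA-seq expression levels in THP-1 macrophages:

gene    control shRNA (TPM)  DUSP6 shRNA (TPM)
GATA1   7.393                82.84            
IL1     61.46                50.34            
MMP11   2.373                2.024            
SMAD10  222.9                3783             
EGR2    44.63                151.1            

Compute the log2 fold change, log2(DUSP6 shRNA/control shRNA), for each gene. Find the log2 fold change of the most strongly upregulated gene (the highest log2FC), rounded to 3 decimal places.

log2(82.84/7.393) = 3.486  (GATA1)
log2(50.34/61.46) = -0.288  (IL1)
log2(2.024/2.373) = -0.230  (MMP11)
log2(3783/222.9) = 4.085  (SMAD10)
log2(151.1/44.63) = 1.759  (EGR2)
SMAD10 is most strongly upregulated.

4.085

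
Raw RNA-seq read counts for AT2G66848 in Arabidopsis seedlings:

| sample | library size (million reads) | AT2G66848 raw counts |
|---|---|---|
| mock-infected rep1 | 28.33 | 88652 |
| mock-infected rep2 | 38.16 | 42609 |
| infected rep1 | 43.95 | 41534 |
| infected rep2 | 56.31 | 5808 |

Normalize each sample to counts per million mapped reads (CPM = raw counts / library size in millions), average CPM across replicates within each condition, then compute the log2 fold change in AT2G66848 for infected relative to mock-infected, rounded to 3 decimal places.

CPM(mock-infected rep1) = 88652 / 28.33 = 3129.2623
CPM(mock-infected rep2) = 42609 / 38.16 = 1116.5881
CPM(infected rep1) = 41534 / 43.95 = 945.0284
CPM(infected rep2) = 5808 / 56.31 = 103.1433
mean CPM(mock-infected) = 2122.9252; mean CPM(infected) = 524.0859
Fold change = 524.0859 / 2122.9252 = 0.24687
log2(0.24687) = -2.0182

-2.018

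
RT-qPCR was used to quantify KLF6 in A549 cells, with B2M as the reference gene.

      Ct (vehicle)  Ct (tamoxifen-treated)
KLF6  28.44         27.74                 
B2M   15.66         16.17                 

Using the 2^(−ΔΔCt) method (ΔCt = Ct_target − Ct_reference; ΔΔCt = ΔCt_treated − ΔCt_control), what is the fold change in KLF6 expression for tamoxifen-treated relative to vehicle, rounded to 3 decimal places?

ΔCt(vehicle) = 28.440 − 15.660 = 12.780
ΔCt(tamoxifen-treated) = 27.740 − 16.170 = 11.570
ΔΔCt = 11.570 − 12.780 = -1.210
Fold change = 2^(−(-1.210)) = 2^1.210 = 2.3134

2.313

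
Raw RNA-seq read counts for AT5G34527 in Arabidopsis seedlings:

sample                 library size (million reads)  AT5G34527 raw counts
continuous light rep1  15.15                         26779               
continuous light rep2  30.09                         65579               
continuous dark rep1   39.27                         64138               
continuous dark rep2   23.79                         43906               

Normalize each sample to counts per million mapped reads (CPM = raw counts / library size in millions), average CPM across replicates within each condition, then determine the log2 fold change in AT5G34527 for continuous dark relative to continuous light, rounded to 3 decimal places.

CPM(continuous light rep1) = 26779 / 15.15 = 1767.5908
CPM(continuous light rep2) = 65579 / 30.09 = 2179.4284
CPM(continuous dark rep1) = 64138 / 39.27 = 1633.2569
CPM(continuous dark rep2) = 43906 / 23.79 = 1845.5654
mean CPM(continuous light) = 1973.5096; mean CPM(continuous dark) = 1739.4112
Fold change = 1739.4112 / 1973.5096 = 0.88138
log2(0.88138) = -0.1822

-0.182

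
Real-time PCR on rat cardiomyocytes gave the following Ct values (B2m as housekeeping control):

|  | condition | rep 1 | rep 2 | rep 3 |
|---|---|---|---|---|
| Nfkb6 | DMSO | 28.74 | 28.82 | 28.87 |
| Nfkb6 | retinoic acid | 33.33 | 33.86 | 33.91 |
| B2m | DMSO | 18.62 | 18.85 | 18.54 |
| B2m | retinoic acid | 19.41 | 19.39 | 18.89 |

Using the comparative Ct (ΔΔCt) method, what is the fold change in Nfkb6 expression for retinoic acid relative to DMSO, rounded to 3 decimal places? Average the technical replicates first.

0.050

Mean Ct: Nfkb6 DMSO 28.810; Nfkb6 retinoic acid 33.700; B2m DMSO 18.670; B2m retinoic acid 19.230
ΔCt(DMSO) = 28.810 − 18.670 = 10.140
ΔCt(retinoic acid) = 33.700 − 19.230 = 14.470
ΔΔCt = 14.470 − 10.140 = 4.330
Fold change = 2^(−4.330) = 0.0497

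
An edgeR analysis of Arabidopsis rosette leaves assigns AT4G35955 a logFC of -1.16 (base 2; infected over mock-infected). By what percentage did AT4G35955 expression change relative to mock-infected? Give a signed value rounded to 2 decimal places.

Fold change = 2^(-1.16) = 0.4475
Percent change = (FC − 1) × 100% = (0.4475 − 1) × 100 = -55.25%

-55.25%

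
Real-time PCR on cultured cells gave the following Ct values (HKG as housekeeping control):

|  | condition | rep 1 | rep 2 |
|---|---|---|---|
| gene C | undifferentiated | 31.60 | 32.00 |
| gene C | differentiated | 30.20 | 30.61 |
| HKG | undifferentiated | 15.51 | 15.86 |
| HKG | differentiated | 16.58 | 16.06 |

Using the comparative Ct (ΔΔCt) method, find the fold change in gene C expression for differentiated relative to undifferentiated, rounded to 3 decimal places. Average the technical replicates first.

4.084

Mean Ct: gene C undifferentiated 31.800; gene C differentiated 30.405; HKG undifferentiated 15.685; HKG differentiated 16.320
ΔCt(undifferentiated) = 31.800 − 15.685 = 16.115
ΔCt(differentiated) = 30.405 − 16.320 = 14.085
ΔΔCt = 14.085 − 16.115 = -2.030
Fold change = 2^(−(-2.030)) = 2^2.030 = 4.0840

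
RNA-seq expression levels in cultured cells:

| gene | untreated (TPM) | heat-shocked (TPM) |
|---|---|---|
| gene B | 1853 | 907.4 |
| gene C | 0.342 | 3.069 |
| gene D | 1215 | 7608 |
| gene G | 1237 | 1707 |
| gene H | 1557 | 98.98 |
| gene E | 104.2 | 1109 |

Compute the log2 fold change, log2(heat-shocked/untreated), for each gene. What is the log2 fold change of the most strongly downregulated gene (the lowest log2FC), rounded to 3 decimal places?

log2(907.4/1853) = -1.030  (gene B)
log2(3.069/0.342) = 3.166  (gene C)
log2(7608/1215) = 2.647  (gene D)
log2(1707/1237) = 0.465  (gene G)
log2(98.98/1557) = -3.975  (gene H)
log2(1109/104.2) = 3.412  (gene E)
gene H is most strongly downregulated.

-3.975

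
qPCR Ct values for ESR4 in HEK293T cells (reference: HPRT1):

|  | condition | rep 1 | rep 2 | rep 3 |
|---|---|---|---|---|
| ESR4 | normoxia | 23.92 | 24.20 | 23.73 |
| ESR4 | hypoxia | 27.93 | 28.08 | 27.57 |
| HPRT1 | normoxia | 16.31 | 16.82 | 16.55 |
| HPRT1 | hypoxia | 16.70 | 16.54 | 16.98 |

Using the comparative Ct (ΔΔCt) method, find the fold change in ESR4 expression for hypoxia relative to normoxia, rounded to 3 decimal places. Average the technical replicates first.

0.075

Mean Ct: ESR4 normoxia 23.950; ESR4 hypoxia 27.860; HPRT1 normoxia 16.560; HPRT1 hypoxia 16.740
ΔCt(normoxia) = 23.950 − 16.560 = 7.390
ΔCt(hypoxia) = 27.860 − 16.740 = 11.120
ΔΔCt = 11.120 − 7.390 = 3.730
Fold change = 2^(−3.730) = 0.0754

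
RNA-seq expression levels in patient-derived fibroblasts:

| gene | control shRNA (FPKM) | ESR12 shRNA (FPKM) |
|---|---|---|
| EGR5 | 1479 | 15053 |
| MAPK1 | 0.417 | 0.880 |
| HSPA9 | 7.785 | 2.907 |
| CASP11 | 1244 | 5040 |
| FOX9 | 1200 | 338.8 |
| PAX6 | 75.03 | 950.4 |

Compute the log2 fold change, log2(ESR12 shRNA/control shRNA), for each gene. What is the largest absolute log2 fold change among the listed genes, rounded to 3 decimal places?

log2(15053/1479) = 3.347  (EGR5)
log2(0.880/0.417) = 1.077  (MAPK1)
log2(2.907/7.785) = -1.421  (HSPA9)
log2(5040/1244) = 2.018  (CASP11)
log2(338.8/1200) = -1.825  (FOX9)
log2(950.4/75.03) = 3.663  (PAX6)
The largest magnitude belongs to PAX6.

3.663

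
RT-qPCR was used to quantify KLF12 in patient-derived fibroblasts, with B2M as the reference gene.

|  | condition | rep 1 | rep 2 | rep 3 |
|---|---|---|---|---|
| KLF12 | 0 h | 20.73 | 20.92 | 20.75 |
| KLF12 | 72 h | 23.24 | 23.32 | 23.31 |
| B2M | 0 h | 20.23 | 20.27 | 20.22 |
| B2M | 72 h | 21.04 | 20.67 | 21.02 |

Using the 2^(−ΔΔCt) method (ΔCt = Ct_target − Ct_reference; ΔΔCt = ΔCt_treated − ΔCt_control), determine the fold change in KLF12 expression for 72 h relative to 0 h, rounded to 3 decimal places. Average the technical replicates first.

Mean Ct: KLF12 0 h 20.800; KLF12 72 h 23.290; B2M 0 h 20.240; B2M 72 h 20.910
ΔCt(0 h) = 20.800 − 20.240 = 0.560
ΔCt(72 h) = 23.290 − 20.910 = 2.380
ΔΔCt = 2.380 − 0.560 = 1.820
Fold change = 2^(−1.820) = 0.2832

0.283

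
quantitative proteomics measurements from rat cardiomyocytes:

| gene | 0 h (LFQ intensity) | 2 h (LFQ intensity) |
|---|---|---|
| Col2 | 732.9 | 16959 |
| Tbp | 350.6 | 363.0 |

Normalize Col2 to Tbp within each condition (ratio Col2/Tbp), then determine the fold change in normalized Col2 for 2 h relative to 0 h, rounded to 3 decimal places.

Col2/Tbp (0 h) = 732.9 / 350.6 = 2.0904
Col2/Tbp (2 h) = 16959 / 363.0 = 46.719
Fold change = 46.719 / 2.0904 = 22.3491

22.349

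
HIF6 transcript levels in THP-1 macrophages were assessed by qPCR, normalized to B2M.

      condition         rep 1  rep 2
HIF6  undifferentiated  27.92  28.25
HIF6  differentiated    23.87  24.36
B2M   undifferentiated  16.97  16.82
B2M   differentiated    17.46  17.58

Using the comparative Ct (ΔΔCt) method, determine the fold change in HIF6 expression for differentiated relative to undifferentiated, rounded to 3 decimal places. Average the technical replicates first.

24.168

Mean Ct: HIF6 undifferentiated 28.085; HIF6 differentiated 24.115; B2M undifferentiated 16.895; B2M differentiated 17.520
ΔCt(undifferentiated) = 28.085 − 16.895 = 11.190
ΔCt(differentiated) = 24.115 − 17.520 = 6.595
ΔΔCt = 6.595 − 11.190 = -4.595
Fold change = 2^(−(-4.595)) = 2^4.595 = 24.1676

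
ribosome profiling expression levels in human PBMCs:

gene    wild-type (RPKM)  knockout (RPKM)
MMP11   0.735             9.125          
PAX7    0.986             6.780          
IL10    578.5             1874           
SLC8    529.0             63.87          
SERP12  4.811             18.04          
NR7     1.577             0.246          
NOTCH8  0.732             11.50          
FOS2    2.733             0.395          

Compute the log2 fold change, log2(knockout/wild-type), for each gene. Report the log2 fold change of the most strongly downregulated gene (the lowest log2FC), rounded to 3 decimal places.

-3.050

log2(9.125/0.735) = 3.634  (MMP11)
log2(6.780/0.986) = 2.782  (PAX7)
log2(1874/578.5) = 1.696  (IL10)
log2(63.87/529.0) = -3.050  (SLC8)
log2(18.04/4.811) = 1.907  (SERP12)
log2(0.246/1.577) = -2.680  (NR7)
log2(11.50/0.732) = 3.974  (NOTCH8)
log2(0.395/2.733) = -2.791  (FOS2)
SLC8 is most strongly downregulated.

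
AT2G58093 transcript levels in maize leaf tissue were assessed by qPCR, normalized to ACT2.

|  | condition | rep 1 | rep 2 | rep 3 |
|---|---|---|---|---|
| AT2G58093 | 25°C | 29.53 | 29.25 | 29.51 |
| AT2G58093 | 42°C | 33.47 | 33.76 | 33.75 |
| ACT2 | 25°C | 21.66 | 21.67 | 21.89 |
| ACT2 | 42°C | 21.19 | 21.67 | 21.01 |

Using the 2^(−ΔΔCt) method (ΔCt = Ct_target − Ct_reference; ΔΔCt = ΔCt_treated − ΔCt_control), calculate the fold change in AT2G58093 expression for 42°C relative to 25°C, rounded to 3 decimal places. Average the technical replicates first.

0.039

Mean Ct: AT2G58093 25°C 29.430; AT2G58093 42°C 33.660; ACT2 25°C 21.740; ACT2 42°C 21.290
ΔCt(25°C) = 29.430 − 21.740 = 7.690
ΔCt(42°C) = 33.660 − 21.290 = 12.370
ΔΔCt = 12.370 − 7.690 = 4.680
Fold change = 2^(−4.680) = 0.0390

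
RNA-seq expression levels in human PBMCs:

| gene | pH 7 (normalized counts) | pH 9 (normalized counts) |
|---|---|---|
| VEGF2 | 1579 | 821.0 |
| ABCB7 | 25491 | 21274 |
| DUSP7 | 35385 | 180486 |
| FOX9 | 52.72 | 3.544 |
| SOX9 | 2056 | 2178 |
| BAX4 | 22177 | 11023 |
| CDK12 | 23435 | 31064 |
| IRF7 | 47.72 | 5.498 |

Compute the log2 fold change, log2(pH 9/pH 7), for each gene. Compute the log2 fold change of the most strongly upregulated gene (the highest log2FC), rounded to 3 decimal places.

2.351

log2(821.0/1579) = -0.944  (VEGF2)
log2(21274/25491) = -0.261  (ABCB7)
log2(180486/35385) = 2.351  (DUSP7)
log2(3.544/52.72) = -3.895  (FOX9)
log2(2178/2056) = 0.083  (SOX9)
log2(11023/22177) = -1.009  (BAX4)
log2(31064/23435) = 0.407  (CDK12)
log2(5.498/47.72) = -3.118  (IRF7)
DUSP7 is most strongly upregulated.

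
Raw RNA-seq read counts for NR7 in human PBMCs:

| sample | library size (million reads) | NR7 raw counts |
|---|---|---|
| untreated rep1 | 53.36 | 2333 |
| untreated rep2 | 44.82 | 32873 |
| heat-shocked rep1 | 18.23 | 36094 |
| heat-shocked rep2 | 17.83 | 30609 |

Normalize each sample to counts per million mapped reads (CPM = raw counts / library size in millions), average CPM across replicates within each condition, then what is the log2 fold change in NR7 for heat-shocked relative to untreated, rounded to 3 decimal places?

2.250

CPM(untreated rep1) = 2333 / 53.36 = 43.7219
CPM(untreated rep2) = 32873 / 44.82 = 733.4449
CPM(heat-shocked rep1) = 36094 / 18.23 = 1979.9232
CPM(heat-shocked rep2) = 30609 / 17.83 = 1716.7134
mean CPM(untreated) = 388.5834; mean CPM(heat-shocked) = 1848.3183
Fold change = 1848.3183 / 388.5834 = 4.75656
log2(4.75656) = 2.2499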